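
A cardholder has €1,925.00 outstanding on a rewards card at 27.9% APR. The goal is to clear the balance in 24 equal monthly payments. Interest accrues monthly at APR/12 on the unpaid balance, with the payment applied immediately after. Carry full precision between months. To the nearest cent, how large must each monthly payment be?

€105.56

Monthly rate r = 27.9%/12 = 2.325% = 0.02325.
Level-payment amortization: P = B₀·r / (1 − (1+r)^(−n)) = 1925.00·0.02325 / (1 − 1.02325^(−24)).
Denominator 1 − (1+r)^(−24) = 0.423979526.
P = 44.7563 / 0.423979526 ≈ 105.56.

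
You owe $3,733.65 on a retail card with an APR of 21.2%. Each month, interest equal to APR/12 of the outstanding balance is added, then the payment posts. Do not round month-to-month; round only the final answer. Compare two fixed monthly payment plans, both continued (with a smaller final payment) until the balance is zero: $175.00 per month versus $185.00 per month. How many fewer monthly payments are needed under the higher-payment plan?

Monthly rate r = 21.2%/12 = 1.76667% = 0.0176667.
At $175.00/mo: n = ⌈−ln(1 − rB₀/P)/ln(1+r)⌉ = 28 payments (last $2.48); total interest = total paid − $3,733.65 = $993.83.
At $185.00/mo: 26 payments (last $32.93); total interest $924.28.
Payments saved = 28 − 26 = 2.

2 fewer payments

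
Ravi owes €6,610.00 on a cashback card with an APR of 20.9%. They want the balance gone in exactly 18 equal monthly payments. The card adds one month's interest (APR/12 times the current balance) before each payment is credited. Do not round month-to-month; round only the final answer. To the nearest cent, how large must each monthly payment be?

Monthly rate r = 20.9%/12 = 1.74167% = 0.0174167.
Level-payment amortization: P = B₀·r / (1 − (1+r)^(−n)) = 6610.00·0.0174167 / (1 − 1.01742^(−18)).
Denominator 1 − (1+r)^(−18) = 0.267140467.
P = 115.124 / 0.267140467 ≈ 430.95.

€430.95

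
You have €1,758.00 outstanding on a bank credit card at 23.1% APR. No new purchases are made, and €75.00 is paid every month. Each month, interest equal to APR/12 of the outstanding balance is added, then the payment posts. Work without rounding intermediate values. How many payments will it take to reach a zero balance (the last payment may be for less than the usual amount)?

32 payments

Monthly rate r = 23.1%/12 = 1.925% = 0.01925.
Recurrence: B ← B·(1+r) − €75.00.
Month 1: interest €33.84; balance after payment €1,716.84.
Month 2: interest €33.05; balance after payment €1,674.89.
Closed form: n = −ln(1 − rB₀/P)/ln(1+r) = −ln(0.54878)/ln(1.01925) ≈ 31.471, so the balance reaches zero during payment 32.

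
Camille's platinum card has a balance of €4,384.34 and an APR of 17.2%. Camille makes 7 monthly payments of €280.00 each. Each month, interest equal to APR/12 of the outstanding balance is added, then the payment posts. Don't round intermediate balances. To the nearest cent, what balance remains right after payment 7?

€2,797.29

Monthly rate r = 17.2%/12 = 1.43333% = 0.0143333.
Each month: B ← B·(1+r) − €280.00.
Month 1: interest €62.84; balance after payment €4,167.18.
Month 2: interest €59.73; balance after payment €3,946.91.
Month 3: interest €56.57; balance after payment €3,723.48.
Month 4: interest €53.37; balance after payment €3,496.85.
Month 5: interest €50.12; balance after payment €3,266.98.
Month 6: interest €46.83; balance after payment €3,033.80.
Month 7: interest €43.48; balance after payment €2,797.29.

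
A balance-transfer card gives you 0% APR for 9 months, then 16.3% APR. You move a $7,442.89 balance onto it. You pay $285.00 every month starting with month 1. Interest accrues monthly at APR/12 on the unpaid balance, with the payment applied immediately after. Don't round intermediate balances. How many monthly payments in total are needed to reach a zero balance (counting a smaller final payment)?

Promo months 1–9 at r₀ = 0%/12 = 0; months 10+ at r₁ = 16.3%/12 = 0.0135833.
After month 9 (no interest yet): B = $7,442.89 − 9·$285.00 = $4,877.89.
Then at r₁ with $285.00/mo: n₂ = −ln(1 − r₁·B/P)/ln(1+r₁) ≈ 19.61 → 20 more payments.

29 months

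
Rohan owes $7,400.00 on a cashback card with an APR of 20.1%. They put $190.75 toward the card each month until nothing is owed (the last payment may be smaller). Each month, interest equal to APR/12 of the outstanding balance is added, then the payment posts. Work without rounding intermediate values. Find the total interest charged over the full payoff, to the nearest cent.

Monthly rate r = 20.1%/12 = 1.675% = 0.01675.
Payoff takes n = ⌈−ln(1 − rB₀/P)/ln(1+r)⌉ = ⌈63.166⌉ = 64 payments; the last is $31.81.
Total paid = 63·$190.75 + $31.81 = $12,049.06.
Total interest = total paid − principal = $12,049.06 − $7,400.00 = $4,649.06.

$4,649.06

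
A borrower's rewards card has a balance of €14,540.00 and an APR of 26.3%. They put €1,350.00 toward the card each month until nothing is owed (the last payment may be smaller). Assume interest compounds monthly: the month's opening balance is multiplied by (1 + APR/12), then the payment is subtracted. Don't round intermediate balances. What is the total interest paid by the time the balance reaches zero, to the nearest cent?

€2,229.87

Monthly rate r = 26.3%/12 = 2.19167% = 0.0219167.
Payoff takes n = ⌈−ln(1 − rB₀/P)/ln(1+r)⌉ = ⌈12.419⌉ = 13 payments; the last is €569.87.
Total paid = 12·€1,350.00 + €569.87 = €16,769.87.
Total interest = total paid − principal = €16,769.87 − €14,540.00 = €2,229.87.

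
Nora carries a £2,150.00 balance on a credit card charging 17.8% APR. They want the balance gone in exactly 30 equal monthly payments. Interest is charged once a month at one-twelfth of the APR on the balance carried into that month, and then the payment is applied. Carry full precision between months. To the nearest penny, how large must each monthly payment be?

£89.31

Monthly rate r = 17.8%/12 = 1.48333% = 0.0148333.
Level-payment amortization: P = B₀·r / (1 − (1+r)^(−n)) = 2150.00·0.0148333 / (1 − 1.01483^(−30)).
Denominator 1 − (1+r)^(−30) = 0.357077996.
P = 31.8917 / 0.357077996 ≈ 89.31.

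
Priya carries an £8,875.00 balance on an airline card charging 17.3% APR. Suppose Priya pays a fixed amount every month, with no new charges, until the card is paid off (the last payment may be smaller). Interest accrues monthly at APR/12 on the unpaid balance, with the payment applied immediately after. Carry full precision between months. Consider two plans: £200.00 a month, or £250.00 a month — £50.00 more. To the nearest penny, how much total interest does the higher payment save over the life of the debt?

£1,742.01

Monthly rate r = 17.3%/12 = 1.44167% = 0.0144167.
At £200.00/mo: n = ⌈−ln(1 − rB₀/P)/ln(1+r)⌉ = 72 payments (last £65.33); total interest = total paid − £8,875.00 = £5,390.33.
At £250.00/mo: 51 payments (last £23.32); total interest £3,648.32.
Interest saved = £5,390.33 − £3,648.32 = £1,742.01.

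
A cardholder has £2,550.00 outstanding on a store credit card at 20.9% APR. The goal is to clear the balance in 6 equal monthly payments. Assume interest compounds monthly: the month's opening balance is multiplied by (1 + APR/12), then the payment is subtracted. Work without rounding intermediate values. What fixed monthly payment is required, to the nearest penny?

Monthly rate r = 20.9%/12 = 1.74167% = 0.0174167.
Level-payment amortization: P = B₀·r / (1 − (1+r)^(−n)) = 2550.00·0.0174167 / (1 − 1.01742^(−6)).
Denominator 1 − (1+r)^(−6) = 0.0984145095.
P = 44.4125 / 0.0984145095 ≈ 451.28.

£451.28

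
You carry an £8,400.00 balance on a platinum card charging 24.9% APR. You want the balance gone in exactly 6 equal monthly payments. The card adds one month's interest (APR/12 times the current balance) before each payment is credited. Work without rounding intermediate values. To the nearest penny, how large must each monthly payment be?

Monthly rate r = 24.9%/12 = 2.075% = 0.02075.
Level-payment amortization: P = B₀·r / (1 − (1+r)^(−n)) = 8400.00·0.02075 / (1 − 1.02075^(−6)).
Denominator 1 − (1+r)^(−6) = 0.115936076.
P = 174.3 / 0.115936076 ≈ 1503.41.

£1,503.41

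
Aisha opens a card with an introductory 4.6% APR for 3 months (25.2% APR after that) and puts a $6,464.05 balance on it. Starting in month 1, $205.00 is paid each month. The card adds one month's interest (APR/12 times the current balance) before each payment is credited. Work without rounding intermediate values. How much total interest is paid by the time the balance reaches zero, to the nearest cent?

$3,352.95

Promo months 1–3 at r₀ = 4.6%/12 = 0.00383333; months 4+ at r₁ = 25.2%/12 = 0.021.
After month 3: iterate B ← B·(1+r₀) − $205.00 for 3 months → $5,921.31.
Then at r₁ with $205.00/mo: n₂ = −ln(1 − r₁·B/P)/ln(1+r₁) ≈ 44.89 → 45 more payments.
Total paid = 47·$205.00 + $182.00 = $9,817.00; interest = $9,817.00 − $6,464.05 = $3,352.95.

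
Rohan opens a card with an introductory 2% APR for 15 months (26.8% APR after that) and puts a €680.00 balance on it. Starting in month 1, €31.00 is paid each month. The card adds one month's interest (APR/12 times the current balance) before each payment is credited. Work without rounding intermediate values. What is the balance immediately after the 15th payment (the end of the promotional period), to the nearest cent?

€226.74

Promo months 1–15 at r₀ = 2%/12 = 0.00166667; months 16+ at r₁ = 26.8%/12 = 0.0223333.
After month 15: iterate B ← B·(1+r₀) − €31.00 for 15 months → €226.74.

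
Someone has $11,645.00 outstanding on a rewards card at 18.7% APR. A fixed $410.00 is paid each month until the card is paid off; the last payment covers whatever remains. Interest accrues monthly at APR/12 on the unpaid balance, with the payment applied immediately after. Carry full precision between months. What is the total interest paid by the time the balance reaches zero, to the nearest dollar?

$3,853

Monthly rate r = 18.7%/12 = 1.55833% = 0.0155833.
Payoff takes n = ⌈−ln(1 − rB₀/P)/ln(1+r)⌉ = ⌈37.798⌉ = 38 payments; the last is $327.80.
Total paid = 37·$410.00 + $327.80 = $15,497.80.
Total interest = total paid − principal = $15,497.80 − $11,645.00 = $3,852.80.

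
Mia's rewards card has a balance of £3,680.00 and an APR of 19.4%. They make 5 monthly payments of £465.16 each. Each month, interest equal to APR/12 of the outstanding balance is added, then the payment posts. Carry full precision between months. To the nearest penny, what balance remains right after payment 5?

£1,585.02

Monthly rate r = 19.4%/12 = 1.61667% = 0.0161667.
Each month: B ← B·(1+r) − £465.16.
Month 1: interest £59.49; balance after payment £3,274.33.
Month 2: interest £52.94; balance after payment £2,862.11.
Month 3: interest £46.27; balance after payment £2,443.22.
Month 4: interest £39.50; balance after payment £2,017.56.
Month 5: interest £32.62; balance after payment £1,585.02.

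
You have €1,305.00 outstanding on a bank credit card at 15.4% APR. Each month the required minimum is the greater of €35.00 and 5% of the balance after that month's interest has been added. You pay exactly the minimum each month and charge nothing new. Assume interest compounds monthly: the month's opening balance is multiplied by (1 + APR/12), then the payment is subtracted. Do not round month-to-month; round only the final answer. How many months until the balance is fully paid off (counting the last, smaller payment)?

Monthly rate r = 15.4%/12 = 1.28333% = 0.0128333.
While 5% of the post-interest balance exceeds €35.00, each month B ← (B·(1+r))·(1 − 0.05), i.e. B shrinks by the factor (1+r)·0.95 = 0.96219.
This holds for months 1–17. Entering month 18 the balance is €677.73; 5% of the post-interest balance is now below €35.00, so the flat €35.00 minimum applies from here.
From month 18 a fixed €35.00 at rate r clears €677.73 in 23 more payments. Total: 17 + 23 = 40 months.

40 months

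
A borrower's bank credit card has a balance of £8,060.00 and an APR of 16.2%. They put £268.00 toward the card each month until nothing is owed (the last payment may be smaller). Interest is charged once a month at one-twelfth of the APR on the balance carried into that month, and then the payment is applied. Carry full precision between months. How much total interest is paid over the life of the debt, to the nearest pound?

Monthly rate r = 16.2%/12 = 1.35% = 0.0135.
Payoff takes n = ⌈−ln(1 − rB₀/P)/ln(1+r)⌉ = ⌈38.844⌉ = 39 payments; the last is £226.48.
Total paid = 38·£268.00 + £226.48 = £10,410.48.
Total interest = total paid − principal = £10,410.48 − £8,060.00 = £2,350.48.

£2,350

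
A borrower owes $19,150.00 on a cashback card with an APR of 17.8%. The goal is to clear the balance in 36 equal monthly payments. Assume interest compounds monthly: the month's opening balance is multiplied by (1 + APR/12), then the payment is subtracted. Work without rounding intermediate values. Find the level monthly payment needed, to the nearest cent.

Monthly rate r = 17.8%/12 = 1.48333% = 0.0148333.
Level-payment amortization: P = B₀·r / (1 − (1+r)^(−n)) = 19150.00·0.0148333 / (1 − 1.01483^(−36)).
Denominator 1 − (1+r)^(−36) = 0.411441078.
P = 284.058 / 0.411441078 ≈ 690.40.

$690.40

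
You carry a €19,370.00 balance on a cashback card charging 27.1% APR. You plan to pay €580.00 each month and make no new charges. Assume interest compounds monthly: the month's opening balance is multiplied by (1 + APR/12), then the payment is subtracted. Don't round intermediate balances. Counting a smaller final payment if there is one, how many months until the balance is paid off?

63 months

Monthly rate r = 27.1%/12 = 2.25833% = 0.0225833.
Recurrence: B ← B·(1+r) − €580.00.
Month 1: interest €437.44; balance after payment €19,227.44.
Month 2: interest €434.22; balance after payment €19,081.66.
Closed form: n = −ln(1 − rB₀/P)/ln(1+r) = −ln(0.24579)/ln(1.02258) ≈ 62.836, so the balance reaches zero during payment 63.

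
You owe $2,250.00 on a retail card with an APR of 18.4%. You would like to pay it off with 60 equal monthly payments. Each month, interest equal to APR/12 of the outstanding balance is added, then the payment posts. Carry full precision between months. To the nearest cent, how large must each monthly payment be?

$57.63

Monthly rate r = 18.4%/12 = 1.53333% = 0.0153333.
Level-payment amortization: P = B₀·r / (1 − (1+r)^(−n)) = 2250.00·0.0153333 / (1 − 1.01533^(−60)).
Denominator 1 − (1+r)^(−60) = 0.598688742.
P = 34.5 / 0.598688742 ≈ 57.63.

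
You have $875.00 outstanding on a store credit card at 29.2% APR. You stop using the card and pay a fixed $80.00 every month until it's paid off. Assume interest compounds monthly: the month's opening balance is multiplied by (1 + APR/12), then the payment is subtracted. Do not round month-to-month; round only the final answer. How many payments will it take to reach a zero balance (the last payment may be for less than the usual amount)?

13 payments

Monthly rate r = 29.2%/12 = 2.43333% = 0.0243333.
Recurrence: B ← B·(1+r) − $80.00.
Month 1: interest $21.29; balance after payment $816.29.
Month 2: interest $19.86; balance after payment $756.15.
Closed form: n = −ln(1 − rB₀/P)/ln(1+r) = −ln(0.73385)/ln(1.02433) ≈ 12.871, so the balance reaches zero during payment 13.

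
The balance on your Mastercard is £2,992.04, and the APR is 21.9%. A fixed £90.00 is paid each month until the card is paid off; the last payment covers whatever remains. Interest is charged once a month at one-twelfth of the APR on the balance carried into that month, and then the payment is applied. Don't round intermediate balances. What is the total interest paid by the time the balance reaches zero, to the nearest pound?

Monthly rate r = 21.9%/12 = 1.825% = 0.01825.
Payoff takes n = ⌈−ln(1 − rB₀/P)/ln(1+r)⌉ = ⌈51.601⌉ = 52 payments; the last is £54.30.
Total paid = 51·£90.00 + £54.30 = £4,644.30.
Total interest = total paid − principal = £4,644.30 − £2,992.04 = £1,652.26.

£1,652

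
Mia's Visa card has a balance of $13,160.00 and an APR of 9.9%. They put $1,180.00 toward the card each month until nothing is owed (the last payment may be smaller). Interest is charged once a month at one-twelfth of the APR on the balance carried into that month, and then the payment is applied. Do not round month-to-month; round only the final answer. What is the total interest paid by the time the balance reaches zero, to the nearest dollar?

$703

Monthly rate r = 9.9%/12 = 0.825% = 0.00825.
Payoff takes n = ⌈−ln(1 − rB₀/P)/ln(1+r)⌉ = ⌈11.748⌉ = 12 payments; the last is $883.10.
Total paid = 11·$1,180.00 + $883.10 = $13,863.10.
Total interest = total paid − principal = $13,863.10 − $13,160.00 = $703.10.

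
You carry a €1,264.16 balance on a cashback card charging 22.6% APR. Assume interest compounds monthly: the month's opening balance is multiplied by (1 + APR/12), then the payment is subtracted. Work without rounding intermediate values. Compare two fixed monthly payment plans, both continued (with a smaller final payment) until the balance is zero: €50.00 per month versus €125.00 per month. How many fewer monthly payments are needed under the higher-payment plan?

Monthly rate r = 22.6%/12 = 1.88333% = 0.0188333.
At €50.00/mo: n = ⌈−ln(1 − rB₀/P)/ln(1+r)⌉ = 35 payments (last €32.81); total interest = total paid − €1,264.16 = €468.65.
At €125.00/mo: 12 payments (last €40.84); total interest €151.68.
Payments saved = 35 − 12 = 23.

23 fewer payments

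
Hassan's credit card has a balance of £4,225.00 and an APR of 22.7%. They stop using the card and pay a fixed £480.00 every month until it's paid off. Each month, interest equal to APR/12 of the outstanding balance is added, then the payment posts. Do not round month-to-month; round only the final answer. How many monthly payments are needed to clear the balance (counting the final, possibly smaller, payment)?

Monthly rate r = 22.7%/12 = 1.89167% = 0.0189167.
Recurrence: B ← B·(1+r) − £480.00.
Month 1: interest £79.92; balance after payment £3,824.92.
Month 2: interest £72.35; balance after payment £3,417.28.
Closed form: n = −ln(1 − rB₀/P)/ln(1+r) = −ln(0.83349)/ln(1.01892) ≈ 9.719, so the balance reaches zero during payment 10.

10 payments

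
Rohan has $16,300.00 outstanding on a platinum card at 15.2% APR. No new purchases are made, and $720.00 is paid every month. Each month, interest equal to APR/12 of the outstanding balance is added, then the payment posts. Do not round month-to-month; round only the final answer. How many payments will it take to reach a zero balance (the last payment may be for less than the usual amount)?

27 months

Monthly rate r = 15.2%/12 = 1.26667% = 0.0126667.
Recurrence: B ← B·(1+r) − $720.00.
Month 1: interest $206.47; balance after payment $15,786.47.
Month 2: interest $199.96; balance after payment $15,266.43.
Closed form: n = −ln(1 − rB₀/P)/ln(1+r) = −ln(0.71324)/ln(1.01267) ≈ 26.848, so the balance reaches zero during payment 27.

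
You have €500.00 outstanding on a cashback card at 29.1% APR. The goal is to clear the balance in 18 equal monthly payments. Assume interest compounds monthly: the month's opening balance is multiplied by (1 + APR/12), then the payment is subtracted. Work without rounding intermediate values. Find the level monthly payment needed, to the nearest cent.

Monthly rate r = 29.1%/12 = 2.425% = 0.02425.
Level-payment amortization: P = B₀·r / (1 − (1+r)^(−n)) = 500.00·0.02425 / (1 − 1.02425^(−18)).
Denominator 1 − (1+r)^(−18) = 0.350330479.
P = 12.125 / 0.350330479 ≈ 34.61.

€34.61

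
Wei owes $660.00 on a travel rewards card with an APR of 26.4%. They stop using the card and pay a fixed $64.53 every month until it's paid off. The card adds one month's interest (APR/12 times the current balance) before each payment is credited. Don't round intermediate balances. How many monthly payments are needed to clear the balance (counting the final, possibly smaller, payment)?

12 payments

Monthly rate r = 26.4%/12 = 2.2% = 0.022.
Recurrence: B ← B·(1+r) − $64.53.
Month 1: interest $14.52; balance after payment $609.99.
Month 2: interest $13.42; balance after payment $558.88.
Closed form: n = −ln(1 − rB₀/P)/ln(1+r) = −ln(0.77499)/ln(1.022) ≈ 11.714, so the balance reaches zero during payment 12.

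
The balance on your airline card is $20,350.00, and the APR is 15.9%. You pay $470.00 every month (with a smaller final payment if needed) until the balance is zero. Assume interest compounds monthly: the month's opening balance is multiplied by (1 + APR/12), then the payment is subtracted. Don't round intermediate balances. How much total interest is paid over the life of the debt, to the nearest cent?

Monthly rate r = 15.9%/12 = 1.325% = 0.01325.
Payoff takes n = ⌈−ln(1 − rB₀/P)/ln(1+r)⌉ = ⌈64.773⌉ = 65 payments; the last is $363.79.
Total paid = 64·$470.00 + $363.79 = $30,443.79.
Total interest = total paid − principal = $30,443.79 − $20,350.00 = $10,093.79.

$10,093.79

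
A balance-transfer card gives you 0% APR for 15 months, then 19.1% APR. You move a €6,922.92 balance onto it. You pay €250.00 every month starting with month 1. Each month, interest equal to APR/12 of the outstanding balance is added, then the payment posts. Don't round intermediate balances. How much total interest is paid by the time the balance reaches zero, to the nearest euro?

Promo months 1–15 at r₀ = 0%/12 = 0; months 16+ at r₁ = 19.1%/12 = 0.0159167.
After month 15 (no interest yet): B = €6,922.92 − 15·€250.00 = €3,172.92.
Then at r₁ with €250.00/mo: n₂ = −ln(1 − r₁·B/P)/ln(1+r₁) ≈ 14.29 → 15 more payments.
Total paid = 29·€250.00 + €72.91 = €7,322.91; interest = €7,322.91 − €6,922.92 = €399.99.

€400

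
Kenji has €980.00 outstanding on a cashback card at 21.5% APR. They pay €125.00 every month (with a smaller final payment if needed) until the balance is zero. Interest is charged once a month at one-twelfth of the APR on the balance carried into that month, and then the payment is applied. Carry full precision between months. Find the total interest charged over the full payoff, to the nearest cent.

€85.75

Monthly rate r = 21.5%/12 = 1.79167% = 0.0179167.
Payoff takes n = ⌈−ln(1 − rB₀/P)/ln(1+r)⌉ = ⌈8.524⌉ = 9 payments; the last is €65.75.
Total paid = 8·€125.00 + €65.75 = €1,065.75.
Total interest = total paid − principal = €1,065.75 − €980.00 = €85.75.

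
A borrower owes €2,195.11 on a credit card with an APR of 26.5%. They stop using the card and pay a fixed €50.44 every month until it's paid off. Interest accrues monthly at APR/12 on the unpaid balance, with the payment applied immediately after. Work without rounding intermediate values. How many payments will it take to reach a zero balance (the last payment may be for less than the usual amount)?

Monthly rate r = 26.5%/12 = 2.20833% = 0.0220833.
Recurrence: B ← B·(1+r) − €50.44.
Month 1: interest €48.48; balance after payment €2,193.15.
Month 2: interest €48.43; balance after payment €2,191.14.
Closed form: n = −ln(1 − rB₀/P)/ln(1+r) = −ln(0.03895)/ln(1.02208) ≈ 148.581, so the balance reaches zero during payment 149.

149 payments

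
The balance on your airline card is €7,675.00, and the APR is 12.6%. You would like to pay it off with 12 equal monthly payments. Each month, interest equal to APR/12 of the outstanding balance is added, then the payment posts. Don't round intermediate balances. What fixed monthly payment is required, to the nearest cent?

€684.07

Monthly rate r = 12.6%/12 = 1.05% = 0.0105.
Level-payment amortization: P = B₀·r / (1 − (1+r)^(−n)) = 7675.00·0.0105 / (1 − 1.0105^(−12)).
Denominator 1 − (1+r)^(−12) = 0.117805825.
P = 80.5875 / 0.117805825 ≈ 684.07.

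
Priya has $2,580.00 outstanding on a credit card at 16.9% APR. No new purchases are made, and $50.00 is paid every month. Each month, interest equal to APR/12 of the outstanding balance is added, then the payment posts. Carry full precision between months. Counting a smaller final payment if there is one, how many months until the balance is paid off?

Monthly rate r = 16.9%/12 = 1.40833% = 0.0140833.
Recurrence: B ← B·(1+r) − $50.00.
Month 1: interest $36.33; balance after payment $2,566.34.
Month 2: interest $36.14; balance after payment $2,552.48.
Closed form: n = −ln(1 − rB₀/P)/ln(1+r) = −ln(0.2733)/ln(1.01408) ≈ 92.755, so the balance reaches zero during payment 93.

93 months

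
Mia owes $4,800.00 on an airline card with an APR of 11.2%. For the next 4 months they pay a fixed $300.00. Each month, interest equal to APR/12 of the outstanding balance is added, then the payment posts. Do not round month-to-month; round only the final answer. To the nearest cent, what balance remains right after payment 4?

$3,764.82

Monthly rate r = 11.2%/12 = 0.933333% = 0.00933333.
Each month: B ← B·(1+r) − $300.00.
Month 1: interest $44.80; balance after payment $4,544.80.
Month 2: interest $42.42; balance after payment $4,287.22.
Month 3: interest $40.01; balance after payment $4,027.23.
Month 4: interest $37.59; balance after payment $3,764.82.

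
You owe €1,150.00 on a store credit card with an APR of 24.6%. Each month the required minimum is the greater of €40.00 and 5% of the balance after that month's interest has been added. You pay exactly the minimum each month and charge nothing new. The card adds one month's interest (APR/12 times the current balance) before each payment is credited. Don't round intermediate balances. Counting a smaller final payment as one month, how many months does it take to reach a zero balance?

Monthly rate r = 24.6%/12 = 2.05% = 0.0205.
While 5% of the post-interest balance exceeds €40.00, each month B ← (B·(1+r))·(1 − 0.05), i.e. B shrinks by the factor (1+r)·0.95 = 0.96947.
This holds for months 1–13. Entering month 14 the balance is €768.55; 5% of the post-interest balance is now below €40.00, so the flat €40.00 minimum applies from here.
From month 14 a fixed €40.00 at rate r clears €768.55 in 25 more payments. Total: 13 + 25 = 38 months.

38 months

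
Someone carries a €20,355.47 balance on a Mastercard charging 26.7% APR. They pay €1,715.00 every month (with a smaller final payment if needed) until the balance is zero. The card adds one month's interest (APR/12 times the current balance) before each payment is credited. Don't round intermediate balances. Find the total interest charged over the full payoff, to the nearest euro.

€3,543

Monthly rate r = 26.7%/12 = 2.225% = 0.02225.
Payoff takes n = ⌈−ln(1 − rB₀/P)/ln(1+r)⌉ = ⌈13.934⌉ = 14 payments; the last is €1,603.79.
Total paid = 13·€1,715.00 + €1,603.79 = €23,898.79.
Total interest = total paid − principal = €23,898.79 − €20,355.47 = €3,543.32.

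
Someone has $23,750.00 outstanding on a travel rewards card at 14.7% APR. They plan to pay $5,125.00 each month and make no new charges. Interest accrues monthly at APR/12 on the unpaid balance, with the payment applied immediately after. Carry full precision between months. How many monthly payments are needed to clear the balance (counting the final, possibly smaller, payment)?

5 payments

Monthly rate r = 14.7%/12 = 1.225% = 0.01225.
Recurrence: B ← B·(1+r) − $5,125.00.
Month 1: interest $290.94; balance after payment $18,915.94.
Month 2: interest $231.72; balance after payment $14,022.66.
Month 3: interest $171.78; balance after payment $9,069.44.
Month 4: interest $111.10; balance after payment $4,055.54.
Month 5: interest $49.68; balance after payment $0.00.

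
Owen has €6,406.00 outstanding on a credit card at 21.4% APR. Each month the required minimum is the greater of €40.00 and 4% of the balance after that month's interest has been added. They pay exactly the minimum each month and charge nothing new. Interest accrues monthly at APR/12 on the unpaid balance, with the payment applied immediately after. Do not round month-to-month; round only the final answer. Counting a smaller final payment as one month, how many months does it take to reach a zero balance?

Monthly rate r = 21.4%/12 = 1.78333% = 0.0178333.
While 4% of the post-interest balance exceeds €40.00, each month B ← (B·(1+r))·(1 − 0.04), i.e. B shrinks by the factor (1+r)·0.96 = 0.97712.
This holds for months 1–82. Entering month 83 the balance is €960.10; 4% of the post-interest balance is now below €40.00, so the flat €40.00 minimum applies from here.
From month 83 a fixed €40.00 at rate r clears €960.10 in 32 more payments. Total: 82 + 32 = 114 months.

114 months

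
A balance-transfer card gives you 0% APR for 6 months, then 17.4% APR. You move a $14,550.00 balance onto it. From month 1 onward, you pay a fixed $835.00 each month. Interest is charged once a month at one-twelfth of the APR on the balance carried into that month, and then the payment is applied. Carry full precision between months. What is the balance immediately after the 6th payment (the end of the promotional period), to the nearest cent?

$9,540.00

Promo months 1–6 at r₀ = 0%/12 = 0; months 7+ at r₁ = 17.4%/12 = 0.0145.
After month 6 (no interest yet): B = $14,550.00 − 6·$835.00 = $9,540.00.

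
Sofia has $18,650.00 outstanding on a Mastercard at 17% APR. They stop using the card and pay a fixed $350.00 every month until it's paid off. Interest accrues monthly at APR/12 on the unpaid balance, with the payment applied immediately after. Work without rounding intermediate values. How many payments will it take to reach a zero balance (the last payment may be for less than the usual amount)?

100 months

Monthly rate r = 17%/12 = 1.41667% = 0.0141667.
Recurrence: B ← B·(1+r) − $350.00.
Month 1: interest $264.21; balance after payment $18,564.21.
Month 2: interest $262.99; balance after payment $18,477.20.
Closed form: n = −ln(1 − rB₀/P)/ln(1+r) = −ln(0.24512)/ln(1.01417) ≈ 99.949, so the balance reaches zero during payment 100.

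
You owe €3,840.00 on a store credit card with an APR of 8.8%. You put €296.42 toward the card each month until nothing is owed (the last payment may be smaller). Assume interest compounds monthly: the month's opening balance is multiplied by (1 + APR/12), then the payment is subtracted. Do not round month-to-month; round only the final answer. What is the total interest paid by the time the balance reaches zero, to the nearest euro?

Monthly rate r = 8.8%/12 = 0.733333% = 0.00733333.
Payoff takes n = ⌈−ln(1 − rB₀/P)/ln(1+r)⌉ = ⌈13.662⌉ = 14 payments; the last is €196.40.
Total paid = 13·€296.42 + €196.40 = €4,049.86.
Total interest = total paid − principal = €4,049.86 − €3,840.00 = €209.86.

€210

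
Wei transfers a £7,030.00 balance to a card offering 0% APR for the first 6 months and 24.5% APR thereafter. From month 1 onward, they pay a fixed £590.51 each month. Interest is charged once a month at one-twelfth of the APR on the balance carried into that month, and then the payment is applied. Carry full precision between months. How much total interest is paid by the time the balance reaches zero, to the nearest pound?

Promo months 1–6 at r₀ = 0%/12 = 0; months 7+ at r₁ = 24.5%/12 = 0.0204167.
After month 6 (no interest yet): B = £7,030.00 − 6·£590.51 = £3,486.94.
Then at r₁ with £590.51/mo: n₂ = −ln(1 − r₁·B/P)/ln(1+r₁) ≈ 6.36 → 7 more payments.
Total paid = 12·£590.51 + £211.83 = £7,297.95; interest = £7,297.95 − £7,030.00 = £267.95.

£268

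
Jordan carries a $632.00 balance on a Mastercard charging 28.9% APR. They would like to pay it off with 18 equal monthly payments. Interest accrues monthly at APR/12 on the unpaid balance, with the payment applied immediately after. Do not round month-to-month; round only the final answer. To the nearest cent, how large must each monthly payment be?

$43.68

Monthly rate r = 28.9%/12 = 2.40833% = 0.0240833.
Level-payment amortization: P = B₀·r / (1 − (1+r)^(−n)) = 632.00·0.0240833 / (1 − 1.02408^(−18)).
Denominator 1 − (1+r)^(−18) = 0.34842467.
P = 15.2207 / 0.34842467 ≈ 43.68.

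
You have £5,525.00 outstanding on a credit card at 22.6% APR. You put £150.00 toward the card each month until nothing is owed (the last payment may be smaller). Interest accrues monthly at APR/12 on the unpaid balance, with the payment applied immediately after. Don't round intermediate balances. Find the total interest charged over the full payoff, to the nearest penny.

Monthly rate r = 22.6%/12 = 1.88333% = 0.0188333.
Payoff takes n = ⌈−ln(1 − rB₀/P)/ln(1+r)⌉ = ⌈63.413⌉ = 64 payments; the last is £62.30.
Total paid = 63·£150.00 + £62.30 = £9,512.30.
Total interest = total paid − principal = £9,512.30 − £5,525.00 = £3,987.30.

£3,987.30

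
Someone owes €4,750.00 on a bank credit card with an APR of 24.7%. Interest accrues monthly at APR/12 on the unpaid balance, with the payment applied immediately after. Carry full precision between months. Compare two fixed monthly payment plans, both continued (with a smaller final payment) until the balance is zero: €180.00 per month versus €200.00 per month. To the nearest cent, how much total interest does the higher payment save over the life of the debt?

Monthly rate r = 24.7%/12 = 2.05833% = 0.0205833.
At €180.00/mo: n = ⌈−ln(1 − rB₀/P)/ln(1+r)⌉ = 39 payments (last €81.92); total interest = total paid − €4,750.00 = €2,171.92.
At €200.00/mo: 33 payments (last €187.81); total interest €1,837.81.
Interest saved = €2,171.92 − €1,837.81 = €334.11.

€334.11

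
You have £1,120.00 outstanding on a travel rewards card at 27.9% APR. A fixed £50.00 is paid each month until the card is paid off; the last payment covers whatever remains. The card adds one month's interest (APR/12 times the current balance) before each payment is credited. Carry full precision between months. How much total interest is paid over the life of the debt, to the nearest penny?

£480.34

Monthly rate r = 27.9%/12 = 2.325% = 0.02325.
Payoff takes n = ⌈−ln(1 − rB₀/P)/ln(1+r)⌉ = ⌈32.007⌉ = 33 payments; the last is £0.34.
Total paid = 32·£50.00 + £0.34 = £1,600.34.
Total interest = total paid − principal = £1,600.34 − £1,120.00 = £480.34.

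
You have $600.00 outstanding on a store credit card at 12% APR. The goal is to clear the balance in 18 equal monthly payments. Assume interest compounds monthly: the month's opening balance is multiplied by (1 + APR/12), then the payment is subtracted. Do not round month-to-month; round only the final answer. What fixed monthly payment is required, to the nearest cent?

Monthly rate r = 12%/12 = 1% = 0.01.
Level-payment amortization: P = B₀·r / (1 − (1+r)^(−n)) = 600.00·0.01 / (1 − 1.01^(−18)).
Denominator 1 − (1+r)^(−18) = 0.163982686.
P = 6 / 0.163982686 ≈ 36.59.

$36.59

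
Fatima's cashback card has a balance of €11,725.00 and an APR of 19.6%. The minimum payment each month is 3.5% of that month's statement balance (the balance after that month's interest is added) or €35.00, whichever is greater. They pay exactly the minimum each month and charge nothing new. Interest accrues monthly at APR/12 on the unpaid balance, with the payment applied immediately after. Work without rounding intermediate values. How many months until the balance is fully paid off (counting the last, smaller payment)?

Monthly rate r = 19.6%/12 = 1.63333% = 0.0163333.
While 3.5% of the post-interest balance exceeds €35.00, each month B ← (B·(1+r))·(1 − 0.035), i.e. B shrinks by the factor (1+r)·0.965 = 0.98076.
This holds for months 1–128. Entering month 129 the balance is €975.53; 3.5% of the post-interest balance is now below €35.00, so the flat €35.00 minimum applies from here.
From month 129 a fixed €35.00 at rate r clears €975.53 in 38 more payments. Total: 128 + 38 = 166 months.

166 months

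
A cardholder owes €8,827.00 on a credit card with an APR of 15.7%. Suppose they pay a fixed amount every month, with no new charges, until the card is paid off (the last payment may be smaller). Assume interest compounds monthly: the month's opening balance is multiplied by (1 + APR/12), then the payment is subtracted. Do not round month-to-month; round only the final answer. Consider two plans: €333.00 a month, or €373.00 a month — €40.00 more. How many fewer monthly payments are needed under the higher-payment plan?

4 fewer payments

Monthly rate r = 15.7%/12 = 1.30833% = 0.0130833.
At €333.00/mo: n = ⌈−ln(1 − rB₀/P)/ln(1+r)⌉ = 33 payments (last €254.79); total interest = total paid − €8,827.00 = €2,083.79.
At €373.00/mo: 29 payments (last €188.53); total interest €1,805.53.
Payments saved = 33 − 29 = 4.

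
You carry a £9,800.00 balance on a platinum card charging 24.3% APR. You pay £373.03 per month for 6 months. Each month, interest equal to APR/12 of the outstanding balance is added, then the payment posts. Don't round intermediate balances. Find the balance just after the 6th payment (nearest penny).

Monthly rate r = 24.3%/12 = 2.025% = 0.02025.
Each month: B ← B·(1+r) − £373.03.
Month 1: interest £198.45; balance after payment £9,625.42.
Month 2: interest £194.91; balance after payment £9,447.30.
Month 3: interest £191.31; balance after payment £9,265.58.
Month 4: interest £187.63; balance after payment £9,080.18.
Month 5: interest £183.87; balance after payment £8,891.02.
Month 6: interest £180.04; balance after payment £8,698.04.

£8,698.04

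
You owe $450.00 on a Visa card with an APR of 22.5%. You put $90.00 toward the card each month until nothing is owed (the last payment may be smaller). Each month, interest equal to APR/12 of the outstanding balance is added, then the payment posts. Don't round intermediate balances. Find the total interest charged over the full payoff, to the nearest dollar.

Monthly rate r = 22.5%/12 = 1.875% = 0.01875.
Payoff takes n = ⌈−ln(1 − rB₀/P)/ln(1+r)⌉ = ⌈5.299⌉ = 6 payments; the last is $27.10.
Total paid = 5·$90.00 + $27.10 = $477.10.
Total interest = total paid − principal = $477.10 − $450.00 = $27.10.

$27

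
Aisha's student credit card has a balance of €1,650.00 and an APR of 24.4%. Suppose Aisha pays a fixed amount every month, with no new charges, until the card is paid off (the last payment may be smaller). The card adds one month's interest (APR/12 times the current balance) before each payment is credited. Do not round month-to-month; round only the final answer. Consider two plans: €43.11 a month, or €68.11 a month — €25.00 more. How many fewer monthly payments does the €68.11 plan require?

Monthly rate r = 24.4%/12 = 2.03333% = 0.0203333.
At €43.11/mo: n = ⌈−ln(1 − rB₀/P)/ln(1+r)⌉ = 75 payments (last €35.60); total interest = total paid − €1,650.00 = €1,575.74.
At €68.11/mo: 34 payments (last €48.05); total interest €645.68.
Payments saved = 75 − 34 = 41.

41 fewer payments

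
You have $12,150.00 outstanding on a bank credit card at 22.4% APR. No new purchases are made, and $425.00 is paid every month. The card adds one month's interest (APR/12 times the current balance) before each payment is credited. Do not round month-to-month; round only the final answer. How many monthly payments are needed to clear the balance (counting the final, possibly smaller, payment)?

42 payments

Monthly rate r = 22.4%/12 = 1.86667% = 0.0186667.
Recurrence: B ← B·(1+r) − $425.00.
Month 1: interest $226.80; balance after payment $11,951.80.
Month 2: interest $223.10; balance after payment $11,749.90.
Closed form: n = −ln(1 − rB₀/P)/ln(1+r) = −ln(0.46635)/ln(1.01867) ≈ 41.245, so the balance reaches zero during payment 42.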